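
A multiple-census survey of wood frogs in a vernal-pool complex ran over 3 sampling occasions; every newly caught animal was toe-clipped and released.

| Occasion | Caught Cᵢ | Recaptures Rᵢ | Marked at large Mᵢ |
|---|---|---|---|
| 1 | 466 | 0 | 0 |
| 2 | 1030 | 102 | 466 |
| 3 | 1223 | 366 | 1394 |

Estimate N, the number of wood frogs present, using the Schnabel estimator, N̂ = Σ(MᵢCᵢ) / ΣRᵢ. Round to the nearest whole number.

Σ MᵢCᵢ = 0·466 + 466·1030 + 1394·1223 = 0 + 479980 + 1704862 = 2184842
Σ Rᵢ = 0 + 102 + 366 = 468
N̂ = 2184842 / 468 ≈ 4668.47 → 4668

N ≈ 4668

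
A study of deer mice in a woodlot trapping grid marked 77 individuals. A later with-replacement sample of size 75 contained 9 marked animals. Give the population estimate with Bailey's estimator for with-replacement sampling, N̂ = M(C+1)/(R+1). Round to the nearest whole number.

N̂ = 77·(75+1)/(9+1) = 77·76/10 = 5852/10 ≈ 585.2 → 585

N ≈ 585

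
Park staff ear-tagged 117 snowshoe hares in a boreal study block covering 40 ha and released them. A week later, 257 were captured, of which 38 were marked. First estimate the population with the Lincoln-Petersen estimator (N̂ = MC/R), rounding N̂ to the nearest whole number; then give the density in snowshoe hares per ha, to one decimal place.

density ≈ 19.8 snowshoe hares per ha

N̂ = 117·257/38 = 30069/38 ≈ 791.3 → 791
Density = N̂ / area = 791 / 40 ≈ 19.77 → 19.8 per ha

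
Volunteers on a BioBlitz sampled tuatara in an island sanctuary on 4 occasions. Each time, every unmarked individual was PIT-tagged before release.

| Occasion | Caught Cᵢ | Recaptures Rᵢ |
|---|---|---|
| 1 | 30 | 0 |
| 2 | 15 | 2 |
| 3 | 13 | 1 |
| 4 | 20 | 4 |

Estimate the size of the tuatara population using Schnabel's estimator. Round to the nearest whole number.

Marked at large before each occasion: Mᵢ = Σⱼ<ᵢ (Cⱼ − Rⱼ) → M1=0, M2=30, M3=43, M4=55
Σ MᵢCᵢ = 0·30 + 30·15 + 43·13 + 55·20 = 0 + 450 + 559 + 1100 = 2109
Σ Rᵢ = 0 + 2 + 1 + 4 = 7
N̂ = 2109 / 7 ≈ 301.3 → 301

N ≈ 301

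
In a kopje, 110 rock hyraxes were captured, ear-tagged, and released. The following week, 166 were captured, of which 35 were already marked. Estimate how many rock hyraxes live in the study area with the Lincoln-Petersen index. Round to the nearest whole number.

N = (110 × 166) / 35 = 18260 / 35 ≈ 521.7 → 522

N ≈ 522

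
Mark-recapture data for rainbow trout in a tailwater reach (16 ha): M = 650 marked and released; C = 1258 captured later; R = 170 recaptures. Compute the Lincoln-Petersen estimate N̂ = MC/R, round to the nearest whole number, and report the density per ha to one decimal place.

density ≈ 300.6 rainbow trout per ha

N̂ = 650·1258/170 = 817700/170 = 4810
Density = N̂ / area = 4810 / 16 ≈ 300.62 → 300.6 per ha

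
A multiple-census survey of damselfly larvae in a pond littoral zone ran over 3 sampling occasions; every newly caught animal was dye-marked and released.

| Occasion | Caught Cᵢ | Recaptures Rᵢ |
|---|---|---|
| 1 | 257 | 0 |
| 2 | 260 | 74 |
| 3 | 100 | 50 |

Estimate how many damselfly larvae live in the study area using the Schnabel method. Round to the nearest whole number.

N ≈ 896

Marked at large before each occasion: Mᵢ = Σⱼ<ᵢ (Cⱼ − Rⱼ) → M1=0, M2=257, M3=443
Σ MᵢCᵢ = 0·257 + 257·260 + 443·100 = 0 + 66820 + 44300 = 111120
Σ Rᵢ = 0 + 74 + 50 = 124
N̂ = 111120 / 124 ≈ 896.1 → 896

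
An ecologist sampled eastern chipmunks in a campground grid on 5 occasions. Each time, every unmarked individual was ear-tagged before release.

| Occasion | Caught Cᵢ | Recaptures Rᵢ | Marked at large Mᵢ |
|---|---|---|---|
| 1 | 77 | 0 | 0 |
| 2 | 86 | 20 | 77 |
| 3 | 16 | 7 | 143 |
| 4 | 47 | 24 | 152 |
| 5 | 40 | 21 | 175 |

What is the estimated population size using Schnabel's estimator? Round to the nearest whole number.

Σ MᵢCᵢ = 0·77 + 77·86 + 143·16 + 152·47 + 175·40 = 0 + 6622 + 2288 + 7144 + 7000 = 23054
Σ Rᵢ = 0 + 20 + 7 + 24 + 21 = 72
N̂ = 23054 / 72 ≈ 320.2 → 320

N ≈ 320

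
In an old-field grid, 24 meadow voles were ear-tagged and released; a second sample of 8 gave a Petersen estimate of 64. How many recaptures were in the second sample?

R = 3

From N = M·C/R: R = M·C / N = 24·8 / 64 = 192 / 64 = 3.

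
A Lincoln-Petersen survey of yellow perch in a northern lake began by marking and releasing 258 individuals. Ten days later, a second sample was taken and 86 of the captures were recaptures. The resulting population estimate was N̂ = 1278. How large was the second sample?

From N = M·C/R: C = N·R / M = 1278·86 / 258 = 109908 / 258 = 426.

C = 426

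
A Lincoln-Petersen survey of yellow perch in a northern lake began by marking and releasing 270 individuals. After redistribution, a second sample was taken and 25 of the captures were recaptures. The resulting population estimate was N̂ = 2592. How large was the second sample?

From N = M·C/R: C = N·R / M = 2592·25 / 270 = 64800 / 270 = 240.

C = 240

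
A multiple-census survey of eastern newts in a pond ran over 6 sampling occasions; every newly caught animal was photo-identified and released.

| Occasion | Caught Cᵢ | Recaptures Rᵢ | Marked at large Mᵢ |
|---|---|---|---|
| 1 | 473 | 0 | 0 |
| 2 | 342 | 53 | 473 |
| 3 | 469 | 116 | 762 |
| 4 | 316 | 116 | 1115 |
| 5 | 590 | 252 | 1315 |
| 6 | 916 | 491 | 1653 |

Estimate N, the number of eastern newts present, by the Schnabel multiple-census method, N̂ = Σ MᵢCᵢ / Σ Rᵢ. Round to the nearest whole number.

N ≈ 3075

Σ MᵢCᵢ = 0·473 + 473·342 + 762·469 + 1115·316 + 1315·590 + 1653·916 = 0 + 161766 + 357378 + 352340 + 775850 + 1514148 = 3161482
Σ Rᵢ = 0 + 53 + 116 + 116 + 252 + 491 = 1028
N̂ = 3161482 / 1028 ≈ 3075.4 → 3075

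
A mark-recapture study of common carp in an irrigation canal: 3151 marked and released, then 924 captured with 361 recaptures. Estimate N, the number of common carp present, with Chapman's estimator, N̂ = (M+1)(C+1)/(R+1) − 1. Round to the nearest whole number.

N̂ = (3151+1)(924+1)/(361+1) − 1 = 3152·925/362 − 1
= 2915600/362 − 1 ≈ 8054.1 − 1 ≈ 8053.1 → 8053

N ≈ 8053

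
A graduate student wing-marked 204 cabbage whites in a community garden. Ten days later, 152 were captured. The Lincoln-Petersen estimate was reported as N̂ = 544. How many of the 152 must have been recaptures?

R = 57

From N = M·C/R: R = M·C / N = 204·152 / 544 = 31008 / 544 = 57.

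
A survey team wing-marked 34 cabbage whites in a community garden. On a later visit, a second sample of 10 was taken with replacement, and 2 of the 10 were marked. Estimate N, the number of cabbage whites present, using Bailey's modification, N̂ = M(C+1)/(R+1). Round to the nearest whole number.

N̂ = 34·(10+1)/(2+1) = 34·11/3 = 374/3 ≈ 124.7 → 125

N ≈ 125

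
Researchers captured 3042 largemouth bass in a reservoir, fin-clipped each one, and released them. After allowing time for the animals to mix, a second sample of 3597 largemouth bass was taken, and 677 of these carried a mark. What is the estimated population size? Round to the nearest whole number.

N ≈ 16,163

Lincoln-Petersen assumes M/N = R/C, so N = M·C / R.
N = (3042 × 3597) / 677 = 10942074 / 677 ≈ 16162.6 → 16163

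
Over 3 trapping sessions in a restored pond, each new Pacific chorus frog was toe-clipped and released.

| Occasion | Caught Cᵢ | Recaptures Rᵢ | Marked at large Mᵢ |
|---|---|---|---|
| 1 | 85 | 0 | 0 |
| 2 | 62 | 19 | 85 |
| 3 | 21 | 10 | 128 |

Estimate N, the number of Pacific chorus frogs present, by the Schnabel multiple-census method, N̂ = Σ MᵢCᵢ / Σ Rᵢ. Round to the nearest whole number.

Σ MᵢCᵢ = 0·85 + 85·62 + 128·21 = 0 + 5270 + 2688 = 7958
Σ Rᵢ = 0 + 19 + 10 = 29
N̂ = 7958 / 29 ≈ 274.4 → 274

N ≈ 274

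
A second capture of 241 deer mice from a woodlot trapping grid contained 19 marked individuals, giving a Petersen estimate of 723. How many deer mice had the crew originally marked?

From N = M·C/R: M = N·R / C = 723·19 / 241 = 13737 / 241 = 57.

M = 57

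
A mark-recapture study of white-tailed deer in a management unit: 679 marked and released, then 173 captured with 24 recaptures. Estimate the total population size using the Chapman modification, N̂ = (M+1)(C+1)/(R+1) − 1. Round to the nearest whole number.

N ≈ 4732

N̂ = (679+1)(173+1)/(24+1) − 1 = 680·174/25 − 1
= 118320/25 − 1 ≈ 4732.8 − 1 ≈ 4731.8 → 4732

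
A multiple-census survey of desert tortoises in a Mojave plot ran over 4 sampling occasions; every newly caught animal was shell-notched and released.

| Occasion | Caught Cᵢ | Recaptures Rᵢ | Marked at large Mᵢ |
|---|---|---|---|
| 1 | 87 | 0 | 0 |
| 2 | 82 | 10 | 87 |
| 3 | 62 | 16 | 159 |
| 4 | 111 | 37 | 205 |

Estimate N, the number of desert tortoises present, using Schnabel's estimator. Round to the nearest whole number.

Σ MᵢCᵢ = 0·87 + 87·82 + 159·62 + 205·111 = 0 + 7134 + 9858 + 22755 = 39747
Σ Rᵢ = 0 + 10 + 16 + 37 = 63
N̂ = 39747 / 63 ≈ 630.9 → 631

N ≈ 631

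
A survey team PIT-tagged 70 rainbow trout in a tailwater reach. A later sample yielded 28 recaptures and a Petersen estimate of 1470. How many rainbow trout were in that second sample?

From N = M·C/R: C = N·R / M = 1470·28 / 70 = 41160 / 70 = 588.

C = 588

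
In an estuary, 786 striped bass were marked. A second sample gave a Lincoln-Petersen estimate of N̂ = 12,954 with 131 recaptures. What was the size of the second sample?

From N = M·C/R: C = N·R / M = 12954·131 / 786 = 1696974 / 786 = 2159.

C = 2159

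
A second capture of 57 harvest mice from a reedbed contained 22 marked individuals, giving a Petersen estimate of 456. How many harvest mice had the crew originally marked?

M = 176

From N = M·C/R: M = N·R / C = 456·22 / 57 = 10032 / 57 = 176.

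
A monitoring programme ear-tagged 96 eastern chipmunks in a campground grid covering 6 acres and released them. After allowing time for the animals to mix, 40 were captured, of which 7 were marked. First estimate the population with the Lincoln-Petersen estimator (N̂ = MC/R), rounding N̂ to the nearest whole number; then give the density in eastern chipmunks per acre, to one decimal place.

density ≈ 91.5 eastern chipmunks per acre

N̂ = 96·40/7 = 3840/7 ≈ 548.6 → 549
Density = N̂ / area = 549 / 6 ≈ 91.50 → 91.5 per acre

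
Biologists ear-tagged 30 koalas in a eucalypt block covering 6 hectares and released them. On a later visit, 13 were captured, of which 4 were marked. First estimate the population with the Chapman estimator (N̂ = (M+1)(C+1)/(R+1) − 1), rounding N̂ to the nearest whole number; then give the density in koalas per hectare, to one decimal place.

N̂ = 31·14/5 − 1 = 434/5 − 1 ≈ 85.8 → 86
Density = N̂ / area = 86 / 6 ≈ 14.33 → 14.3 per hectare

density ≈ 14.3 koalas per hectare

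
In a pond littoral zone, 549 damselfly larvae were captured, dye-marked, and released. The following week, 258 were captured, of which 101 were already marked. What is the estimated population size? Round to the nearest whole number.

N ≈ 1402

Lincoln-Petersen assumes M/N = R/C, so N = M·C / R.
N = (549 × 258) / 101 = 141642 / 101 ≈ 1402.4 → 1402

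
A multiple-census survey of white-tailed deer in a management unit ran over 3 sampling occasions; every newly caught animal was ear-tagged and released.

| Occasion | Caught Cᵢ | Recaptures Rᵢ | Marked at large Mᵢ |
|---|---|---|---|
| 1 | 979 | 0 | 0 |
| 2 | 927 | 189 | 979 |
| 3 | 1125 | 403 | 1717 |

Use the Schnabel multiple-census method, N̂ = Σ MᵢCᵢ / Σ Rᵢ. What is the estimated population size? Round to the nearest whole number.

N ≈ 4796

Σ MᵢCᵢ = 0·979 + 979·927 + 1717·1125 = 0 + 907533 + 1931625 = 2839158
Σ Rᵢ = 0 + 189 + 403 = 592
N̂ = 2839158 / 592 ≈ 4795.9 → 4796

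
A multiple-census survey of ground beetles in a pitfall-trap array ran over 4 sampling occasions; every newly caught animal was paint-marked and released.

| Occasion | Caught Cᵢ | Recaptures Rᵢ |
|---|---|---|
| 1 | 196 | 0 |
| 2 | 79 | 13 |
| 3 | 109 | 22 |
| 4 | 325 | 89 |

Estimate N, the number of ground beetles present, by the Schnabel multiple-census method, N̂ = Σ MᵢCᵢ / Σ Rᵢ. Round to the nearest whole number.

Marked at large before each occasion: Mᵢ = Σⱼ<ᵢ (Cⱼ − Rⱼ) → M1=0, M2=196, M3=262, M4=349
Σ MᵢCᵢ = 0·196 + 196·79 + 262·109 + 349·325 = 0 + 15484 + 28558 + 113425 = 157467
Σ Rᵢ = 0 + 13 + 22 + 89 = 124
N̂ = 157467 / 124 ≈ 1269.9 → 1270

N ≈ 1270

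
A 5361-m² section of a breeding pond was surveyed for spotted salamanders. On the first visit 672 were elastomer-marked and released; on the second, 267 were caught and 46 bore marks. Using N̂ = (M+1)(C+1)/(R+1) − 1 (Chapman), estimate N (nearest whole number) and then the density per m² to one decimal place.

density ≈ 0.7 spotted salamanders per m²

N̂ = 673·268/47 − 1 = 180364/47 − 1 ≈ 3836.5 → 3837
Density = N̂ / area = 3837 / 5361 ≈ 0.72 → 0.7 per m²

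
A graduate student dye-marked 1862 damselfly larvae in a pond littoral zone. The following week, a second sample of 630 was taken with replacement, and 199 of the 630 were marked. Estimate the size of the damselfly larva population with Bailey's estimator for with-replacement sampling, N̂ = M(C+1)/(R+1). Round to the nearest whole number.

N̂ = 1862·(630+1)/(199+1) = 1862·631/200 = 1174922/200 ≈ 5874.6 → 5875

N ≈ 5875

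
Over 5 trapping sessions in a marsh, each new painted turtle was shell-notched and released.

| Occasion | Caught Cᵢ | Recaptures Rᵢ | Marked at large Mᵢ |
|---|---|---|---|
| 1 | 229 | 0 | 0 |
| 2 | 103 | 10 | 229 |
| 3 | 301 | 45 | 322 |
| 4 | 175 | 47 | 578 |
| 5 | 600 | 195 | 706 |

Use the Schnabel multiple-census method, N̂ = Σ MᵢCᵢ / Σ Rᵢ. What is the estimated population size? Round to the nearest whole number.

Σ MᵢCᵢ = 0·229 + 229·103 + 322·301 + 578·175 + 706·600 = 0 + 23587 + 96922 + 101150 + 423600 = 645259
Σ Rᵢ = 0 + 10 + 45 + 47 + 195 = 297
N̂ = 645259 / 297 ≈ 2172.6 → 2173

N ≈ 2173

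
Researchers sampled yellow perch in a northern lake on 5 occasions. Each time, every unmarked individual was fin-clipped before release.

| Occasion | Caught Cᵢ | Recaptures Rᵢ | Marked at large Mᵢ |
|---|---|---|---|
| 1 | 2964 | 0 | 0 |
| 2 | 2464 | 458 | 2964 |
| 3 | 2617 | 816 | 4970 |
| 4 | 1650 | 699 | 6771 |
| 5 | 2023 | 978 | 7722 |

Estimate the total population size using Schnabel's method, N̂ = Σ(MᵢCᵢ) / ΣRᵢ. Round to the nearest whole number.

Σ MᵢCᵢ = 0·2964 + 2964·2464 + 4970·2617 + 6771·1650 + 7722·2023 = 0 + 7303296 + 13006490 + 11172150 + 15621606 = 47103542
Σ Rᵢ = 0 + 458 + 816 + 699 + 978 = 2951
N̂ = 47103542 / 2951 ≈ 15961.9 → 15962

N ≈ 15,962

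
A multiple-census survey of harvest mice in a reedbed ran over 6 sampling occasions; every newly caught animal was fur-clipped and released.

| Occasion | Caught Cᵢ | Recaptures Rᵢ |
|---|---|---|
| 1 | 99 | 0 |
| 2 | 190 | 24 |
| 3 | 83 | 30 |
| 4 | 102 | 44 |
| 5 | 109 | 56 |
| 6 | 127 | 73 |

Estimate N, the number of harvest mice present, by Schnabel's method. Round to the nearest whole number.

N ≈ 743

Marked at large before each occasion: Mᵢ = Σⱼ<ᵢ (Cⱼ − Rⱼ) → M1=0, M2=99, M3=265, M4=318, M5=376, M6=429
Σ MᵢCᵢ = 0·99 + 99·190 + 265·83 + 318·102 + 376·109 + 429·127 = 0 + 18810 + 21995 + 32436 + 40984 + 54483 = 168708
Σ Rᵢ = 0 + 24 + 30 + 44 + 56 + 73 = 227
N̂ = 168708 / 227 ≈ 743.2 → 743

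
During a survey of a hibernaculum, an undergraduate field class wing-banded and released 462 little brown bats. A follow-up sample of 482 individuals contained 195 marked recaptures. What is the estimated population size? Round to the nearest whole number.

If marked individuals mix randomly, R/C ≈ M/N, giving N ≈ M·C/R.
N = (462 × 482) / 195 = 222684 / 195 ≈ 1142.0 → 1142

N ≈ 1142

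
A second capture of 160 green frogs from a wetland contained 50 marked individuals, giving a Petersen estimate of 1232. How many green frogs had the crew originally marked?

M = 385

From N = M·C/R: M = N·R / C = 1232·50 / 160 = 61600 / 160 = 385.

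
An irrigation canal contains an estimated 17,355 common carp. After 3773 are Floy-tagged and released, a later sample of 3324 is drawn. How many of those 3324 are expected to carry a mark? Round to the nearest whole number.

expected recaptures ≈ 723

Expected recaptures E[R] = M·C / N.
E[R] = 3773 × 3324 / 17355 = 12541452 / 17355 ≈ 722.6 → 723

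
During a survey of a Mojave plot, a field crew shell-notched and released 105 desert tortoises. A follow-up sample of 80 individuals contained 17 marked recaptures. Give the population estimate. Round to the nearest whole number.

N ≈ 494

Lincoln-Petersen assumes M/N = R/C, so N = M·C / R.
N = (105 × 80) / 17 = 8400 / 17 ≈ 494.1 → 494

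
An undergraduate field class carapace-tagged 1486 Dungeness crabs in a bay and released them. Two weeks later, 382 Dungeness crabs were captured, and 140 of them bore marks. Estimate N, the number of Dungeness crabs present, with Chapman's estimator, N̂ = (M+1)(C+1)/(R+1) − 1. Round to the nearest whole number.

N ≈ 4038

N̂ = (1486+1)(382+1)/(140+1) − 1 = 1487·383/141 − 1
= 569521/141 − 1 ≈ 4039.2 − 1 ≈ 4038.2 → 4038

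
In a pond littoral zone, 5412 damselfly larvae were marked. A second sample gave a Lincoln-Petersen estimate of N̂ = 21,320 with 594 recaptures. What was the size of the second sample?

From N = M·C/R: C = N·R / M = 21320·594 / 5412 = 12664080 / 5412 = 2340.

C = 2340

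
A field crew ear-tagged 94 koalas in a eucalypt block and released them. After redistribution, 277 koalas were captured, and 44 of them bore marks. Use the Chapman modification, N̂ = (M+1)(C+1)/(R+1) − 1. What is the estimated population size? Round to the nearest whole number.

N̂ = (94+1)(277+1)/(44+1) − 1 = 95·278/45 − 1
= 26410/45 − 1 ≈ 586.9 − 1 ≈ 585.9 → 586

N ≈ 586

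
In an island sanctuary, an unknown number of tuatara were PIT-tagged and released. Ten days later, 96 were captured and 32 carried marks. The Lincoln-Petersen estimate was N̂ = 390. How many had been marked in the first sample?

M = 130

From N = M·C/R: M = N·R / C = 390·32 / 96 = 12480 / 96 = 130.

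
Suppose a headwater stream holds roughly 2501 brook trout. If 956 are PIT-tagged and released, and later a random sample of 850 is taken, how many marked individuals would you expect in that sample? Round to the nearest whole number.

The marked fraction of the population is 956/2501, so in a sample of 850 expect C·(M/N) marked.
E[R] = 956 × 850 / 2501 = 812600 / 2501 ≈ 324.9 → 325

expected recaptures ≈ 325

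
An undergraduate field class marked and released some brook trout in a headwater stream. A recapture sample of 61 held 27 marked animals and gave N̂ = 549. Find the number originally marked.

From N = M·C/R: M = N·R / C = 549·27 / 61 = 14823 / 61 = 243.

M = 243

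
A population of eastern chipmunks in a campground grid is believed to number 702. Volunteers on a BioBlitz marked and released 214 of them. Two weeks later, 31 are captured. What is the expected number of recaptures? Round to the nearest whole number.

expected recaptures ≈ 9

The marked fraction of the population is 214/702, so in a sample of 31 expect C·(M/N) marked.
E[R] = 214 × 31 / 702 = 6634 / 702 ≈ 9.45 → 9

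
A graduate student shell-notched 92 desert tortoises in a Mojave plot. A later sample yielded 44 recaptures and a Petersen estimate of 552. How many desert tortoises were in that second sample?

C = 264

From N = M·C/R: C = N·R / M = 552·44 / 92 = 24288 / 92 = 264.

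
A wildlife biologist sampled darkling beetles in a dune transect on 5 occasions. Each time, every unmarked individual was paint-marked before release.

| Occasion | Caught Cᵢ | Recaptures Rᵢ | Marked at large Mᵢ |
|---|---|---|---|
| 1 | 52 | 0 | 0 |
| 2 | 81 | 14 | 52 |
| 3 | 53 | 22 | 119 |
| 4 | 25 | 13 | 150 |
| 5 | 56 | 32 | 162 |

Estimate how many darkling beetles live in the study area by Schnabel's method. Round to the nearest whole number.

Σ MᵢCᵢ = 0·52 + 52·81 + 119·53 + 150·25 + 162·56 = 0 + 4212 + 6307 + 3750 + 9072 = 23341
Σ Rᵢ = 0 + 14 + 22 + 13 + 32 = 81
N̂ = 23341 / 81 ≈ 288.2 → 288

N ≈ 288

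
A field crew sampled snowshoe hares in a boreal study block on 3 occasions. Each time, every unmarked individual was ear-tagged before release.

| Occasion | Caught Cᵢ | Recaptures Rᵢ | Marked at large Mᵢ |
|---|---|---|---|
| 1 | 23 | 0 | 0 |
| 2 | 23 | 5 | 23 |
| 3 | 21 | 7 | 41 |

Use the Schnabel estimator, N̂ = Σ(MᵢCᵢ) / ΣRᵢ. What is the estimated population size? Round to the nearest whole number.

Σ MᵢCᵢ = 0·23 + 23·23 + 41·21 = 0 + 529 + 861 = 1390
Σ Rᵢ = 0 + 5 + 7 = 12
N̂ = 1390 / 12 ≈ 115.8 → 116

N ≈ 116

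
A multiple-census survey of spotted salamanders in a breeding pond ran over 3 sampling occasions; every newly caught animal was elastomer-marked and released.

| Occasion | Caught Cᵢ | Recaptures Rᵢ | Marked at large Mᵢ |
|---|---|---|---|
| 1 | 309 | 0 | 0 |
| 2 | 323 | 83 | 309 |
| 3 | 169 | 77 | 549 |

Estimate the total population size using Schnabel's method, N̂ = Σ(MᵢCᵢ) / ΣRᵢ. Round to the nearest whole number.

N ≈ 1204

Σ MᵢCᵢ = 0·309 + 309·323 + 549·169 = 0 + 99807 + 92781 = 192588
Σ Rᵢ = 0 + 83 + 77 = 160
N̂ = 192588 / 160 ≈ 1203.7 → 1204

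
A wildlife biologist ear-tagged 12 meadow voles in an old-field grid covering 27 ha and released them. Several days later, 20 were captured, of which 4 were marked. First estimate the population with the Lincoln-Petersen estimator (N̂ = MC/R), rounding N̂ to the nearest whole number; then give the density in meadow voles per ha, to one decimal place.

density ≈ 2.2 meadow voles per ha

N̂ = 12·20/4 = 240/4 = 60
Density = N̂ / area = 60 / 27 ≈ 2.22 → 2.2 per ha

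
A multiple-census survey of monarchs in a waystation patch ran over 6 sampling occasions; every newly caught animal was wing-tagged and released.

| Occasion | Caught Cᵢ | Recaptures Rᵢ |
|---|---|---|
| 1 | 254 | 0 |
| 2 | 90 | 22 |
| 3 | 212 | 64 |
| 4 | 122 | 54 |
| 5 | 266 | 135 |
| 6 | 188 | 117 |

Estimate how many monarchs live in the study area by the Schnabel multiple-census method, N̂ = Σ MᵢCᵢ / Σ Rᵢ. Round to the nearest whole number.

Marked at large before each occasion: Mᵢ = Σⱼ<ᵢ (Cⱼ − Rⱼ) → M1=0, M2=254, M3=322, M4=470, M5=538, M6=669
Σ MᵢCᵢ = 0·254 + 254·90 + 322·212 + 470·122 + 538·266 + 669·188 = 0 + 22860 + 68264 + 57340 + 143108 + 125772 = 417344
Σ Rᵢ = 0 + 22 + 64 + 54 + 135 + 117 = 392
N̂ = 417344 / 392 ≈ 1064.7 → 1065

N ≈ 1065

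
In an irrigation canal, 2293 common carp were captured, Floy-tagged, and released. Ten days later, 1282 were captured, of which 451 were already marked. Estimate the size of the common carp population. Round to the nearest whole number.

N ≈ 6518

N = (2293 × 1282) / 451 = 2939626 / 451 ≈ 6518.0 → 6518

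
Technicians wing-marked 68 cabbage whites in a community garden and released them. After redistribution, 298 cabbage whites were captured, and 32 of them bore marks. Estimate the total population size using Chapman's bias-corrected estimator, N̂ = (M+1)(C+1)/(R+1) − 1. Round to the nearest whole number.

N̂ = (68+1)(298+1)/(32+1) − 1 = 69·299/33 − 1
= 20631/33 − 1 ≈ 625.2 − 1 ≈ 624.2 → 624

N ≈ 624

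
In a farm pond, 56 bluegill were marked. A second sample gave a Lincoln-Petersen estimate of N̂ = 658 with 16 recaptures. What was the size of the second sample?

C = 188

From N = M·C/R: C = N·R / M = 658·16 / 56 = 10528 / 56 = 188.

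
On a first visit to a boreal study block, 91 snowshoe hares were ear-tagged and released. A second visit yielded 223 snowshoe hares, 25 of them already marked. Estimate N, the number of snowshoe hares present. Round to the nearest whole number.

N ≈ 812

N = (91 × 223) / 25 = 20293 / 25 ≈ 811.7 → 812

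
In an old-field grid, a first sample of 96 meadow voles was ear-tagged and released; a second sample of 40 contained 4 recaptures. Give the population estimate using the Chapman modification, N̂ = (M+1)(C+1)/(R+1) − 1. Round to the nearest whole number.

N̂ = (96+1)(40+1)/(4+1) − 1 = 97·41/5 − 1
= 3977/5 − 1 ≈ 795.4 − 1 ≈ 794.4 → 794

N ≈ 794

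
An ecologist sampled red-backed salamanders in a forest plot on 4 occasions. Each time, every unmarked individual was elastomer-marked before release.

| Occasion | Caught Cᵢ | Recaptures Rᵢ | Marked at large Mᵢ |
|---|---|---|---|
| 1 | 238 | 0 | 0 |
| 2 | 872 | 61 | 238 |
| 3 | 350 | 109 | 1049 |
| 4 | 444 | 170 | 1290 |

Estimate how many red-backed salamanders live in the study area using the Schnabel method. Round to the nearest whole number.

N ≈ 3375

Σ MᵢCᵢ = 0·238 + 238·872 + 1049·350 + 1290·444 = 0 + 207536 + 367150 + 572760 = 1147446
Σ Rᵢ = 0 + 61 + 109 + 170 = 340
N̂ = 1147446 / 340 ≈ 3374.8 → 3375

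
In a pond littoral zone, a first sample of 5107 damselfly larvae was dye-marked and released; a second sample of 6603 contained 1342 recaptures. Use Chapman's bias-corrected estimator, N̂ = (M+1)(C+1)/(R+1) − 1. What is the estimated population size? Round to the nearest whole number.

N̂ = (5107+1)(6603+1)/(1342+1) − 1 = 5108·6604/1343 − 1
= 33733232/1343 − 1 ≈ 25117.8 − 1 ≈ 25116.8 → 25117

N ≈ 25,117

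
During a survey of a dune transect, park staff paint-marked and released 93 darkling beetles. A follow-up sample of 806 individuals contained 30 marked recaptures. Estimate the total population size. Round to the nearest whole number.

If marked individuals mix randomly, R/C ≈ M/N, giving N ≈ M·C/R.
N = (93 × 806) / 30 = 74958 / 30 ≈ 2498.6 → 2499

N ≈ 2499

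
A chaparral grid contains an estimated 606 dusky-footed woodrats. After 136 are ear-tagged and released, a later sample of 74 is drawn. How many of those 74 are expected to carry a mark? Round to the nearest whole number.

Expected recaptures E[R] = M·C / N.
E[R] = 136 × 74 / 606 = 10064 / 606 ≈ 16.6 → 17

expected recaptures ≈ 17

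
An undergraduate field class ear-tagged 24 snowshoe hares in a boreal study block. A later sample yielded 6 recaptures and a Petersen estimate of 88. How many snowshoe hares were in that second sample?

C = 22

From N = M·C/R: C = N·R / M = 88·6 / 24 = 528 / 24 = 22.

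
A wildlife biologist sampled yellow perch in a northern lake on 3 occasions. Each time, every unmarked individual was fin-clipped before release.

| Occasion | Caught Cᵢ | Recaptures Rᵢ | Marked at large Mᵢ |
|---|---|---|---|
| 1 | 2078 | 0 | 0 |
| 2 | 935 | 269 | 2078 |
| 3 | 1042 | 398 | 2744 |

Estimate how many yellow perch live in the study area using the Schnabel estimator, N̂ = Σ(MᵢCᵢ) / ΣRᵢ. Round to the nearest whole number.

Σ MᵢCᵢ = 0·2078 + 2078·935 + 2744·1042 = 0 + 1942930 + 2859248 = 4802178
Σ Rᵢ = 0 + 269 + 398 = 667
N̂ = 4802178 / 667 ≈ 7199.7 → 7200

N ≈ 7200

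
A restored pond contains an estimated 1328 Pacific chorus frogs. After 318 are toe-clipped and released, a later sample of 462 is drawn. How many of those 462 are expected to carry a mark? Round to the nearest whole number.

Expected recaptures E[R] = M·C / N.
E[R] = 318 × 462 / 1328 = 146916 / 1328 ≈ 110.6 → 111

expected recaptures ≈ 111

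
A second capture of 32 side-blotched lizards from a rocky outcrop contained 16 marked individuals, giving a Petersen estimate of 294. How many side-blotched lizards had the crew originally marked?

From N = M·C/R: M = N·R / C = 294·16 / 32 = 4704 / 32 = 147.

M = 147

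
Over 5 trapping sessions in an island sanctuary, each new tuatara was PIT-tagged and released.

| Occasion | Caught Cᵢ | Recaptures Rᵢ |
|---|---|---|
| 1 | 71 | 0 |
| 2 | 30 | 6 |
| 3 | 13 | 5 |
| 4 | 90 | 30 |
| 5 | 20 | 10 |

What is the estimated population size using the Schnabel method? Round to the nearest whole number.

N ≈ 312

Marked at large before each occasion: Mᵢ = Σⱼ<ᵢ (Cⱼ − Rⱼ) → M1=0, M2=71, M3=95, M4=103, M5=163
Σ MᵢCᵢ = 0·71 + 71·30 + 95·13 + 103·90 + 163·20 = 0 + 2130 + 1235 + 9270 + 3260 = 15895
Σ Rᵢ = 0 + 6 + 5 + 30 + 10 = 51
N̂ = 15895 / 51 ≈ 311.7 → 312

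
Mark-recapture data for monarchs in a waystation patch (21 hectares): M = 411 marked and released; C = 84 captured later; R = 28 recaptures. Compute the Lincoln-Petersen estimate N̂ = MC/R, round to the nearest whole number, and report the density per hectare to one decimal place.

N̂ = 411·84/28 = 34524/28 = 1233
Density = N̂ / area = 1233 / 21 ≈ 58.71 → 58.7 per hectare

density ≈ 58.7 monarchs per hectare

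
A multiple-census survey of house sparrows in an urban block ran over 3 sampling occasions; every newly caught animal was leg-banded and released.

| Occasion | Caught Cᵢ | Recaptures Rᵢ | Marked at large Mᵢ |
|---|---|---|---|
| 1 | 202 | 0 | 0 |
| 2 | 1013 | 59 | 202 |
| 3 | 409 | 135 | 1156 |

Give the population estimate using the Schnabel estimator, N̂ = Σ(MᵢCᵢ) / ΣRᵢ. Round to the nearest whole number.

Σ MᵢCᵢ = 0·202 + 202·1013 + 1156·409 = 0 + 204626 + 472804 = 677430
Σ Rᵢ = 0 + 59 + 135 = 194
N̂ = 677430 / 194 ≈ 3491.9 → 3492

N ≈ 3492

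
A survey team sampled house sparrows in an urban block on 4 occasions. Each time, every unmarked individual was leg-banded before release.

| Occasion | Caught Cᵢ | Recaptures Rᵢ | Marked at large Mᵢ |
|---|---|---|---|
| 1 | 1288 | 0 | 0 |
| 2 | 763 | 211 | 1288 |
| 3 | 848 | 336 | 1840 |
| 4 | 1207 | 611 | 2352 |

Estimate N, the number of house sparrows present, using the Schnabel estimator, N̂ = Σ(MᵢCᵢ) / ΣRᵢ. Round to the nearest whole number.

Σ MᵢCᵢ = 0·1288 + 1288·763 + 1840·848 + 2352·1207 = 0 + 982744 + 1560320 + 2838864 = 5381928
Σ Rᵢ = 0 + 211 + 336 + 611 = 1158
N̂ = 5381928 / 1158 ≈ 4647.6 → 4648

N ≈ 4648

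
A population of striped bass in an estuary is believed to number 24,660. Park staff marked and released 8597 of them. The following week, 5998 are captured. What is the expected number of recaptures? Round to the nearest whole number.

The marked fraction of the population is 8597/24660, so in a sample of 5998 expect C·(M/N) marked.
E[R] = 8597 × 5998 / 24660 = 51564806 / 24660 ≈ 2091.0 → 2091

expected recaptures ≈ 2091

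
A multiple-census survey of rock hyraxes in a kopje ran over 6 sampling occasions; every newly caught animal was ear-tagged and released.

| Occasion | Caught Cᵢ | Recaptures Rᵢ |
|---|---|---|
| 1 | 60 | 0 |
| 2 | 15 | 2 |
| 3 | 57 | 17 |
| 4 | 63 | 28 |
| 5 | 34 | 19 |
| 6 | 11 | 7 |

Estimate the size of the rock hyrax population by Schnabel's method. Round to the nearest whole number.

N ≈ 260

Marked at large before each occasion: Mᵢ = Σⱼ<ᵢ (Cⱼ − Rⱼ) → M1=0, M2=60, M3=73, M4=113, M5=148, M6=163
Σ MᵢCᵢ = 0·60 + 60·15 + 73·57 + 113·63 + 148·34 + 163·11 = 0 + 900 + 4161 + 7119 + 5032 + 1793 = 19005
Σ Rᵢ = 0 + 2 + 17 + 28 + 19 + 7 = 73
N̂ = 19005 / 73 ≈ 260.3 → 260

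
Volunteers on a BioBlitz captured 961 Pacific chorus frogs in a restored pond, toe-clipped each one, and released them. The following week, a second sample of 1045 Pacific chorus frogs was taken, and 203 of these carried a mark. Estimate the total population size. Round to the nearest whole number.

N ≈ 4947

The marked fraction in the recapture sample should equal the marked fraction in the population: 203/1045 = 961/N.
N = (961 × 1045) / 203 = 1004245 / 203 ≈ 4947.0 → 4947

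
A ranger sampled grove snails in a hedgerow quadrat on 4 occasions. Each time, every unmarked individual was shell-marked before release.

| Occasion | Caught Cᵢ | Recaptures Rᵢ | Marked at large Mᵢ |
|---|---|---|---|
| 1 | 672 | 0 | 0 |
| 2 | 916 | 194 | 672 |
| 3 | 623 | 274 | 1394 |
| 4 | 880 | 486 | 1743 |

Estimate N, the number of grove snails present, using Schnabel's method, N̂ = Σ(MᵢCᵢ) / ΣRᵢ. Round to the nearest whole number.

Σ MᵢCᵢ = 0·672 + 672·916 + 1394·623 + 1743·880 = 0 + 615552 + 868462 + 1533840 = 3017854
Σ Rᵢ = 0 + 194 + 274 + 486 = 954
N̂ = 3017854 / 954 ≈ 3163.4 → 3163

N ≈ 3163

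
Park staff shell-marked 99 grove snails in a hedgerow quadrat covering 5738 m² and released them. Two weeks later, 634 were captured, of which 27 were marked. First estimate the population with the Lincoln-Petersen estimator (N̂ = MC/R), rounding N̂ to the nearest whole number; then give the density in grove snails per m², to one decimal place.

density ≈ 0.4 grove snails per m²

N̂ = 99·634/27 = 62766/27 ≈ 2324.7 → 2325
Density = N̂ / area = 2325 / 5738 ≈ 0.41 → 0.4 per m²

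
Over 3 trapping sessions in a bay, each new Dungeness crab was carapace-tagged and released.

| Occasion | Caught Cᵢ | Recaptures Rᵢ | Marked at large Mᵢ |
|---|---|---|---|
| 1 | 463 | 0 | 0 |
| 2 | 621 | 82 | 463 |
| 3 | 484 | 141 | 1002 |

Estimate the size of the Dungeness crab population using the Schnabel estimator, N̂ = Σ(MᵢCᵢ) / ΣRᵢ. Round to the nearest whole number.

N ≈ 3464

Σ MᵢCᵢ = 0·463 + 463·621 + 1002·484 = 0 + 287523 + 484968 = 772491
Σ Rᵢ = 0 + 82 + 141 = 223
N̂ = 772491 / 223 ≈ 3464.1 → 3464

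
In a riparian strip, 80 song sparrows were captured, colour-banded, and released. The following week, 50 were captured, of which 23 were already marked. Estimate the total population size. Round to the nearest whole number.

N ≈ 174

If marked individuals mix randomly, R/C ≈ M/N, giving N ≈ M·C/R.
N = (80 × 50) / 23 = 4000 / 23 ≈ 173.9 → 174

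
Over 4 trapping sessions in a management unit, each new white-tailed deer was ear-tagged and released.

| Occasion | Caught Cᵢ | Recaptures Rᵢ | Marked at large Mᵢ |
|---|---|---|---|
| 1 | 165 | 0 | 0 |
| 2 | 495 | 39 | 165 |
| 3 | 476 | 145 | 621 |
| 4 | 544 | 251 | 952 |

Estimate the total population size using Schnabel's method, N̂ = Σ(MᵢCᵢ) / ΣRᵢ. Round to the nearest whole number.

Σ MᵢCᵢ = 0·165 + 165·495 + 621·476 + 952·544 = 0 + 81675 + 295596 + 517888 = 895159
Σ Rᵢ = 0 + 39 + 145 + 251 = 435
N̂ = 895159 / 435 ≈ 2057.8 → 2058

N ≈ 2058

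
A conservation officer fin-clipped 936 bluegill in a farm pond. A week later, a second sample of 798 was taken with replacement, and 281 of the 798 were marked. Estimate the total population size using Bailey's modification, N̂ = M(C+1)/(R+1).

N = 2652

N̂ = 936·(798+1)/(281+1) = 936·799/282 = 747864/282 = 2652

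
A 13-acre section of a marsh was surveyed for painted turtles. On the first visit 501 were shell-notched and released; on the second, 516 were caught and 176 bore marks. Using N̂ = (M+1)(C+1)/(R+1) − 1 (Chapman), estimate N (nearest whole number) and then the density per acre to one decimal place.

density ≈ 112.7 painted turtles per acre

N̂ = 502·517/177 − 1 = 259534/177 − 1 ≈ 1465.3 → 1465
Density = N̂ / area = 1465 / 13 ≈ 112.69 → 112.7 per acre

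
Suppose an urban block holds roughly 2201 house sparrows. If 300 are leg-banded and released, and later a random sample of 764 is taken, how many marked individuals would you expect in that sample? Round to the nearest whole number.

expected recaptures ≈ 104

Expected recaptures E[R] = M·C / N.
E[R] = 300 × 764 / 2201 = 229200 / 2201 ≈ 104.1 → 104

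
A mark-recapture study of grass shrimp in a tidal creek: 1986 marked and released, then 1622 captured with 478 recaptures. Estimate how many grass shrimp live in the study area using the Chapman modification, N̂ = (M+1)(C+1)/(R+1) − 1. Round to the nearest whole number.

N̂ = (1986+1)(1622+1)/(478+1) − 1 = 1987·1623/479 − 1
= 3224901/479 − 1 ≈ 6732.6 − 1 ≈ 6731.6 → 6732

N ≈ 6732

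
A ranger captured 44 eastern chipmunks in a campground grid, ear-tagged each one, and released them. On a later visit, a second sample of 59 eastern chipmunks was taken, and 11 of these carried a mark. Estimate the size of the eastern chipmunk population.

N = (44 × 59) / 11 = 2596 / 11 = 236

N = 236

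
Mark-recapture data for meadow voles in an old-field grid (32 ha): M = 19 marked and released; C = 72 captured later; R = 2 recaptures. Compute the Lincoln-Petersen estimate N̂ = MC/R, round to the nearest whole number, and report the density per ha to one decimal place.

density ≈ 21.4 meadow voles per ha

N̂ = 19·72/2 = 1368/2 = 684
Density = N̂ / area = 684 / 32 ≈ 21.38 → 21.4 per ha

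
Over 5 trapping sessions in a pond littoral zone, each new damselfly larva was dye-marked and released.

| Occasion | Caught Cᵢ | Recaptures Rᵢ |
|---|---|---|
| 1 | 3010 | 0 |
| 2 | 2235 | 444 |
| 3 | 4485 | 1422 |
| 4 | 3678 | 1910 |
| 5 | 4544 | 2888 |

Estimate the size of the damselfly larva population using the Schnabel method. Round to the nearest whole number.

Marked at large before each occasion: Mᵢ = Σⱼ<ᵢ (Cⱼ − Rⱼ) → M1=0, M2=3010, M3=4801, M4=7864, M5=9632
Σ MᵢCᵢ = 0·3010 + 3010·2235 + 4801·4485 + 7864·3678 + 9632·4544 = 0 + 6727350 + 21532485 + 28923792 + 43767808 = 100951435
Σ Rᵢ = 0 + 444 + 1422 + 1910 + 2888 = 6664
N̂ = 100951435 / 6664 ≈ 15148.8 → 15149

N ≈ 15,149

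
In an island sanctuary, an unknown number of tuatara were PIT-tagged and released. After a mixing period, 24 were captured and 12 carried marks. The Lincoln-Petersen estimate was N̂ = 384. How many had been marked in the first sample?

M = 192

From N = M·C/R: M = N·R / C = 384·12 / 24 = 4608 / 24 = 192.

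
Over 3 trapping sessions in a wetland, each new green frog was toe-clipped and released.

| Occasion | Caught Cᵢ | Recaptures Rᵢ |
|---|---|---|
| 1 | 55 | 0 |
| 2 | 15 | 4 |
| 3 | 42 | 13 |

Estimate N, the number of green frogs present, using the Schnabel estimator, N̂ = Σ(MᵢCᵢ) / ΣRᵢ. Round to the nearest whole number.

N ≈ 212

Marked at large before each occasion: Mᵢ = Σⱼ<ᵢ (Cⱼ − Rⱼ) → M1=0, M2=55, M3=66
Σ MᵢCᵢ = 0·55 + 55·15 + 66·42 = 0 + 825 + 2772 = 3597
Σ Rᵢ = 0 + 4 + 13 = 17
N̂ = 3597 / 17 ≈ 211.6 → 212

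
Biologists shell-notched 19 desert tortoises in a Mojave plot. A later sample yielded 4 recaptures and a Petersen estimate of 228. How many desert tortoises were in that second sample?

C = 48

From N = M·C/R: C = N·R / M = 228·4 / 19 = 912 / 19 = 48.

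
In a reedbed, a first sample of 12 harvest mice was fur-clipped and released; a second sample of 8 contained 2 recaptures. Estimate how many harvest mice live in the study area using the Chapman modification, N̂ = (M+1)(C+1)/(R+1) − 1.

N = 38

N̂ = (12+1)(8+1)/(2+1) − 1 = 13·9/3 − 1
= 117/3 − 1 = 39 − 1 = 38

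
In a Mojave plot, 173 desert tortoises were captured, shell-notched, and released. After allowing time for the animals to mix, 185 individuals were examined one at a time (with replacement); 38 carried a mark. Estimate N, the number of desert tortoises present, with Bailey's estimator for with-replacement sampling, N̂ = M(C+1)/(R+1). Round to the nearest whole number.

N̂ = 173·(185+1)/(38+1) = 173·186/39 = 32178/39 ≈ 825.1 → 825

N ≈ 825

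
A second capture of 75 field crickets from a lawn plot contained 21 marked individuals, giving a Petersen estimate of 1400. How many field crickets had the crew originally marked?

M = 392

From N = M·C/R: M = N·R / C = 1400·21 / 75 = 29400 / 75 = 392.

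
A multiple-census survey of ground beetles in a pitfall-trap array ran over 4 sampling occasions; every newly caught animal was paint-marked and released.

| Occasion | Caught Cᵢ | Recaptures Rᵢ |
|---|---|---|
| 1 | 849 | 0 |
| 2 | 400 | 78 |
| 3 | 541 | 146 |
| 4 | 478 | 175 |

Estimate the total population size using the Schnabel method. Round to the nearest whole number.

Marked at large before each occasion: Mᵢ = Σⱼ<ᵢ (Cⱼ − Rⱼ) → M1=0, M2=849, M3=1171, M4=1566
Σ MᵢCᵢ = 0·849 + 849·400 + 1171·541 + 1566·478 = 0 + 339600 + 633511 + 748548 = 1721659
Σ Rᵢ = 0 + 78 + 146 + 175 = 399
N̂ = 1721659 / 399 ≈ 4314.9 → 4315

N ≈ 4315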